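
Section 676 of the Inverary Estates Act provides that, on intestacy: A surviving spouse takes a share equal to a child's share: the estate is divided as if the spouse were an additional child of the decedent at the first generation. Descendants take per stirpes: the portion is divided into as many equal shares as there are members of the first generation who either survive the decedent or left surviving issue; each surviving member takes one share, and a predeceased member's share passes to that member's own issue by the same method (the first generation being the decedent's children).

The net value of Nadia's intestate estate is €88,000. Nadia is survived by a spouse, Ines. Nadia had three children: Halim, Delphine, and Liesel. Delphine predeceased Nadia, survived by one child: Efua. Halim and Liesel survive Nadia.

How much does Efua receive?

The spouse counts as an additional share at the children's level, so there are 4 primary shares of €22,000. Ines takes one such share (€22,000).
The children's combined portion (€66,000) is divided into 3 shares of €22,000: Halim and Liesel each take €22,000; Delphine's €22,000 share passes to Delphine's issue.
Delphine's share (€22,000) passes entirely to Efua.

Efua receives €22,000.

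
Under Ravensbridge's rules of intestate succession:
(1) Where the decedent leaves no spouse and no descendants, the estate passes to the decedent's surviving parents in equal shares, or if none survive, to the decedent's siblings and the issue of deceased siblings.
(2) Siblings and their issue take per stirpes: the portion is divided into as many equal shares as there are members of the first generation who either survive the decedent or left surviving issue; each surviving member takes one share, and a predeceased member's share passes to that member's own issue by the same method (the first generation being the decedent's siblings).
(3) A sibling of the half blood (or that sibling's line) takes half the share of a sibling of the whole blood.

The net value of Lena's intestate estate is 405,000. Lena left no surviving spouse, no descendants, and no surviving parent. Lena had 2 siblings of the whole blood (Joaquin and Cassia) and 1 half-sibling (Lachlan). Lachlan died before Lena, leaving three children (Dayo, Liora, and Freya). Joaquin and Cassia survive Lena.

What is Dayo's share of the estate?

Dayo receives 27,000.

The entire 405,000 passes to the siblings and their issue.
Counting each half-blood sibling's line as half a unit, there are 5/2 units in 405,000, so one unit is 162,000. Whole-blood lines (Joaquin and Cassia) take 162,000 each; half-blood lines (Lachlan) take 81,000 each.
Lachlan's share (81,000) is divided into 3 shares of 27,000: Dayo, Liora, and Freya each take 27,000.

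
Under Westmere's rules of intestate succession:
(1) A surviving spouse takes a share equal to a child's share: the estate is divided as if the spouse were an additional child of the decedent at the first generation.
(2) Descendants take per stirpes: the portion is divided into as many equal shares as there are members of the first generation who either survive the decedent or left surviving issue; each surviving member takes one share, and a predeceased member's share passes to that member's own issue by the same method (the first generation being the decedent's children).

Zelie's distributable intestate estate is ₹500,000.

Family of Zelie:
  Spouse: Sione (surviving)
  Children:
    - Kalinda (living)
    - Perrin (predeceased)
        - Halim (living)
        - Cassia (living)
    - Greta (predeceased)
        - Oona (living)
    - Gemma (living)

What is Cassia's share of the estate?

Cassia receives ₹50,000.

The spouse counts as an additional share at the children's level, so there are 5 primary shares of ₹100,000. Sione takes one such share (₹100,000).
The children's combined portion (₹400,000) is divided into 4 shares of ₹100,000: Kalinda and Gemma each take ₹100,000; Perrin's ₹100,000 share passes to Perrin's issue; Greta's ₹100,000 share passes to Greta's issue.
Perrin's share (₹100,000) is divided into 2 shares of ₹50,000: Halim and Cassia each take ₹50,000.
Greta's share (₹100,000) passes entirely to Oona.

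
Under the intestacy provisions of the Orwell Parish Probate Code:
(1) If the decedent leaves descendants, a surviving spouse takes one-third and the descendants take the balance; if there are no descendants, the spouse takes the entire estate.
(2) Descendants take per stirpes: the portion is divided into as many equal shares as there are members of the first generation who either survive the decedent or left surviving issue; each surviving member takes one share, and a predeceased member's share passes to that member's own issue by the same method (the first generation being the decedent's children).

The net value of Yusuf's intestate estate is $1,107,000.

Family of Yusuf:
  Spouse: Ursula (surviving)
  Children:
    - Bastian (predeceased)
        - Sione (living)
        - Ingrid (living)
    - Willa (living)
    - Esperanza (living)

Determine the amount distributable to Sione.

Ursula takes one-third of $1,107,000 = $369,000. The remaining $738,000 passes to the descendants.
The descendants' portion ($738,000) is divided into 3 shares of $246,000: Willa and Esperanza each take $246,000; Bastian's $246,000 share passes to Bastian's issue.
Bastian's share ($246,000) is divided into 2 shares of $123,000: Sione and Ingrid each take $123,000.

Sione receives $123,000.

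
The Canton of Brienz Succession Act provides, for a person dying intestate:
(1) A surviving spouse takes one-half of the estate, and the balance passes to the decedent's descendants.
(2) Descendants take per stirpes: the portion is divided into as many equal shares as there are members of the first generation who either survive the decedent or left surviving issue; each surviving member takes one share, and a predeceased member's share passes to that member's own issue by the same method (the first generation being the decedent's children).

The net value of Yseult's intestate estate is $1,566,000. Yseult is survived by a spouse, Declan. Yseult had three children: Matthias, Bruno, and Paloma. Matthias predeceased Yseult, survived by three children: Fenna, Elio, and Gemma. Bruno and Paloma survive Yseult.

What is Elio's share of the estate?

Declan takes one-half of $1,566,000 = $783,000. The remaining $783,000 passes to the descendants.
The descendants' portion ($783,000) is divided into 3 shares of $261,000: Bruno and Paloma each take $261,000; Matthias's $261,000 share passes to Matthias's issue.
Matthias's share ($261,000) is divided into 3 shares of $87,000: Fenna, Elio, and Gemma each take $87,000.

Elio receives $87,000.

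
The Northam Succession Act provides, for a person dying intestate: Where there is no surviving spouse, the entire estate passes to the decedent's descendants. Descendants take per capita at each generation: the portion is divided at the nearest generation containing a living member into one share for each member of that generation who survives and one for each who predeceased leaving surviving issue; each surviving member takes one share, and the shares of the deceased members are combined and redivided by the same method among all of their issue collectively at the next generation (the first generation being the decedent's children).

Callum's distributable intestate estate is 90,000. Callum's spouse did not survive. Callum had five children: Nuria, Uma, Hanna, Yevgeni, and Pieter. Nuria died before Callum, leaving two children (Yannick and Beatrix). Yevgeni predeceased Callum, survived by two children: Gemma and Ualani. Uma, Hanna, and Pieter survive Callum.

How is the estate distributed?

The entire 90,000 passes to the descendants.
That amount (90,000) is divided at the children's generation into 5 shares of 18,000. Uma, Hanna, and Pieter each take 18,000. The 2 shares of the deceased (Nuria and Yevgeni) are combined into a pool of 36,000.
That pool (36,000) is divided at the grandchildren's generation equally among Yannick, Beatrix, Gemma, and Ualani: 9,000 each.

Yannick: 9,000; Beatrix: 9,000; Uma: 18,000; Hanna: 18,000; Gemma: 9,000; Ualani: 9,000; Pieter: 18,000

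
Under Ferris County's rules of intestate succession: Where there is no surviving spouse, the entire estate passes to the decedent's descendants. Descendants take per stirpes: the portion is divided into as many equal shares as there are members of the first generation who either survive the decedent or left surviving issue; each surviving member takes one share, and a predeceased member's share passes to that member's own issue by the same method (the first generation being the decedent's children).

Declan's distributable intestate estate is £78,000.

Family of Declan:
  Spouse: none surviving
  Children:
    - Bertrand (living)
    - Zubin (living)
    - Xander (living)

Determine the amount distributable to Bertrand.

The entire £78,000 passes to the descendants.
That amount (£78,000) is divided into 3 shares of £26,000: Bertrand, Zubin, and Xander each take £26,000.

Bertrand receives £26,000.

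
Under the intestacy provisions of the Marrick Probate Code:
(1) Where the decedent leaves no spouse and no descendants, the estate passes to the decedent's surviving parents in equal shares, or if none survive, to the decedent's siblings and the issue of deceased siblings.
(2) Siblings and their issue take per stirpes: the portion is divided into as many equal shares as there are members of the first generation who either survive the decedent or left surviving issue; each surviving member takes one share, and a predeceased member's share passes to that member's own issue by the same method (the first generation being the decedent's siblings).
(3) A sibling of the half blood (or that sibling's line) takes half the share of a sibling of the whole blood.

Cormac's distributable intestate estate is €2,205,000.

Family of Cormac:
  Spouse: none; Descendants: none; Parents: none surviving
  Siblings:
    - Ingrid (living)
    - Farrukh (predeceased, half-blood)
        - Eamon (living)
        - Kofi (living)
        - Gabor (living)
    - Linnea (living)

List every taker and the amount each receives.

The entire €2,205,000 passes to the siblings and their issue.
Counting each half-blood sibling's line as half a unit, there are 5/2 units in €2,205,000, so one unit is €882,000. Whole-blood lines (Ingrid and Linnea) take €882,000 each; half-blood lines (Farrukh) take €441,000 each.
Farrukh's share (€441,000) is divided into 3 shares of €147,000: Eamon, Kofi, and Gabor each take €147,000.

Ingrid: €882,000; Eamon: €147,000; Kofi: €147,000; Gabor: €147,000; Linnea: €882,000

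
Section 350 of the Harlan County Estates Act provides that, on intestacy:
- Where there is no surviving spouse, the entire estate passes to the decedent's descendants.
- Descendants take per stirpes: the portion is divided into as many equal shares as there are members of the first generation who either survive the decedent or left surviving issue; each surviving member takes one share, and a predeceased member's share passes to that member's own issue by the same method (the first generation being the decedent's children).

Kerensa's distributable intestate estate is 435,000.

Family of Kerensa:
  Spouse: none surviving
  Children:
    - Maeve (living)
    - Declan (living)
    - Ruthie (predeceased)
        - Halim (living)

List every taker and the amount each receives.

The entire 435,000 passes to the descendants.
That amount (435,000) is divided into 3 shares of 145,000: Maeve and Declan each take 145,000; Ruthie's 145,000 share passes to Ruthie's issue.
Ruthie's share (145,000) passes entirely to Halim.

Maeve: 145,000; Declan: 145,000; Halim: 145,000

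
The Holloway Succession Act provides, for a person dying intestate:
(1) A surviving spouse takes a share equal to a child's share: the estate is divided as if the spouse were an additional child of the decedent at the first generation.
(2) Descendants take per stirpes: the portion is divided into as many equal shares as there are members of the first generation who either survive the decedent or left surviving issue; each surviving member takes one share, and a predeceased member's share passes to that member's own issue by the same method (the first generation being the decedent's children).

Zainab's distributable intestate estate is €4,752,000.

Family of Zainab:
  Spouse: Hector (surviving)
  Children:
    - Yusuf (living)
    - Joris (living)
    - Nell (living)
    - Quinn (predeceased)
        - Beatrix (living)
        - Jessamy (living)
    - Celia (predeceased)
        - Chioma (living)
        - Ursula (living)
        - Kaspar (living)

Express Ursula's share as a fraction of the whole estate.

The spouse counts as an additional share at the children's level, so there are 6 primary shares of €792,000. Hector takes one such share (€792,000).
The children's combined portion (€3,960,000) is divided into 5 shares of €792,000: Yusuf, Joris, and Nell each take €792,000; Quinn's €792,000 share passes to Quinn's issue; Celia's €792,000 share passes to Celia's issue.
Quinn's share (€792,000) is divided into 2 shares of €396,000: Beatrix and Jessamy each take €396,000.
Celia's share (€792,000) is divided into 3 shares of €264,000: Chioma, Ursula, and Kaspar each take €264,000.

Ursula receives 1/18 of the estate.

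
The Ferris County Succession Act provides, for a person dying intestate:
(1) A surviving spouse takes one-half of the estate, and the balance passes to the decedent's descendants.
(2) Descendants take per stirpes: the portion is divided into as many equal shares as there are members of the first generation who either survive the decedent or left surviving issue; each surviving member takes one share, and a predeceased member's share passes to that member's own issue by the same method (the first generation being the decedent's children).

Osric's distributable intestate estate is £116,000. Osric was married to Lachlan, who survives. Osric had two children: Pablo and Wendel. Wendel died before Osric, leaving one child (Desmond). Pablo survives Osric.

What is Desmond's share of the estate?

Lachlan takes one-half of £116,000 = £58,000. The remaining £58,000 passes to the descendants.
The descendants' portion (£58,000) is divided into 2 shares of £29,000: Pablo takes £29,000; Wendel's £29,000 share passes to Wendel's issue.
Wendel's share (£29,000) passes entirely to Desmond.

Desmond receives £29,000.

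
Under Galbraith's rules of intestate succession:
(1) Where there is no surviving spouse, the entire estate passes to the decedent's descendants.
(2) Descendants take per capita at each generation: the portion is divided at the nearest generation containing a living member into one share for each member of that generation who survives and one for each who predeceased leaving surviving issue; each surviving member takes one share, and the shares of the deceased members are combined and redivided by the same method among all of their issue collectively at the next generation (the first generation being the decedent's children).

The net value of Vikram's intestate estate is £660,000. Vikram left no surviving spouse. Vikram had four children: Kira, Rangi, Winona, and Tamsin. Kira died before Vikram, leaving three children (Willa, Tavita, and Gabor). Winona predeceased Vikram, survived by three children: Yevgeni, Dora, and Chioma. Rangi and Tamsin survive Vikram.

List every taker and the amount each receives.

The entire £660,000 passes to the descendants.
That amount (£660,000) is divided at the children's generation into 4 shares of £165,000. Rangi and Tamsin each take £165,000. The 2 shares of the deceased (Kira and Winona) are combined into a pool of £330,000.
That pool (£330,000) is divided at the grandchildren's generation equally among Willa, Tavita, Gabor, Yevgeni, Dora, and Chioma: £55,000 each.

Willa: £55,000; Tavita: £55,000; Gabor: £55,000; Rangi: £165,000; Yevgeni: £55,000; Dora: £55,000; Chioma: £55,000; Tamsin: £165,000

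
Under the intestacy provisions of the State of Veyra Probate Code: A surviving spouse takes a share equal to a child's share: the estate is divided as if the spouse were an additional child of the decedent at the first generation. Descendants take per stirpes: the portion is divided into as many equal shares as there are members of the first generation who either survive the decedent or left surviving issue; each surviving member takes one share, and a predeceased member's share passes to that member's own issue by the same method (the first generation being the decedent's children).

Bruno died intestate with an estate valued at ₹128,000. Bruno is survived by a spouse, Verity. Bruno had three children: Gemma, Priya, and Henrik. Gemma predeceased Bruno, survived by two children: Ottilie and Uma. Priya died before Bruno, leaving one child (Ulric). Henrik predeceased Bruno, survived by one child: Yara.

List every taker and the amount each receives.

The spouse counts as an additional share at the children's level, so there are 4 primary shares of ₹32,000. Verity takes one such share (₹32,000).
The children's combined portion (₹96,000) is divided into 3 shares of ₹32,000: Gemma's ₹32,000 share passes to Gemma's issue; Priya's ₹32,000 share passes to Priya's issue; Henrik's ₹32,000 share passes to Henrik's issue.
Gemma's share (₹32,000) is divided into 2 shares of ₹16,000: Ottilie and Uma each take ₹16,000.
Priya's share (₹32,000) passes entirely to Ulric.
Henrik's share (₹32,000) passes entirely to Yara.

Verity: ₹32,000; Ottilie: ₹16,000; Uma: ₹16,000; Ulric: ₹32,000; Yara: ₹32,000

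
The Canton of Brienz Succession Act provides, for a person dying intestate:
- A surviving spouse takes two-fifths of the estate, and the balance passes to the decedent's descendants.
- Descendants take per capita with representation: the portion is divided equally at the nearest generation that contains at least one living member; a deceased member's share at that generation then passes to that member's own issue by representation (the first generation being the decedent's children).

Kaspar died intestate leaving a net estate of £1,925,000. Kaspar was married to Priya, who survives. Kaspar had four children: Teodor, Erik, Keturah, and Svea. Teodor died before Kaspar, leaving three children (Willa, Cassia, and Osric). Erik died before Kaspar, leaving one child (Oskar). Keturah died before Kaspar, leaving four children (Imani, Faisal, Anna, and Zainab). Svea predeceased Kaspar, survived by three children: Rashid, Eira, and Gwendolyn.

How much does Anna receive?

Anna receives £105,000.

Priya takes two-fifths of £1,925,000 = £770,000. The remaining £1,155,000 passes to the descendants.
No child survives, so the initial division is made at the grandchildren's generation.
The descendants' portion (£1,155,000) is divided into 11 shares of £105,000: Willa, Cassia, Osric, Oskar, Imani, Faisal, Anna, Zainab, Rashid, Eira, and Gwendolyn each take £105,000.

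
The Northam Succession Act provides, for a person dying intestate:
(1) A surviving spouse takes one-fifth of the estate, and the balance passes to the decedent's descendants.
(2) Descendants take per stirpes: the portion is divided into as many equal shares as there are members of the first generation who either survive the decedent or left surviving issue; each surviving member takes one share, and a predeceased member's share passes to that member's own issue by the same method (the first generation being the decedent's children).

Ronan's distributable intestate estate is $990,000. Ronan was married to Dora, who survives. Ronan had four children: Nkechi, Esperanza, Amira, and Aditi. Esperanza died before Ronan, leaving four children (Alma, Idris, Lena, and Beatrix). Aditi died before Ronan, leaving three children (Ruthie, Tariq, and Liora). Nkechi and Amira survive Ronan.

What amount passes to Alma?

Alma receives $49,500.

Dora takes one-fifth of $990,000 = $198,000. The remaining $792,000 passes to the descendants.
The descendants' portion ($792,000) is divided into 4 shares of $198,000: Nkechi and Amira each take $198,000; Esperanza's $198,000 share passes to Esperanza's issue; Aditi's $198,000 share passes to Aditi's issue.
Esperanza's share ($198,000) is divided into 4 shares of $49,500: Alma, Idris, Lena, and Beatrix each take $49,500.
Aditi's share ($198,000) is divided into 3 shares of $66,000: Ruthie, Tariq, and Liora each take $66,000.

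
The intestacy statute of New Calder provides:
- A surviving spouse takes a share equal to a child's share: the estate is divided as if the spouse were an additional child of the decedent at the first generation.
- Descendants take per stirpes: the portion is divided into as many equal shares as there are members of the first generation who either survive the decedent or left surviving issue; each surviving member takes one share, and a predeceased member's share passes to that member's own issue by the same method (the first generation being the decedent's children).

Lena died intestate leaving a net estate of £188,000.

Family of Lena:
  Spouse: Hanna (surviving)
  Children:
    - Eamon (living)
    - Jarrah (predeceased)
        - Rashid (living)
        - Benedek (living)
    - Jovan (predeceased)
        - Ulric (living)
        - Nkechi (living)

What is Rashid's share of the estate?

Rashid receives £23,500.

The spouse counts as an additional share at the children's level, so there are 4 primary shares of £47,000. Hanna takes one such share (£47,000).
The children's combined portion (£141,000) is divided into 3 shares of £47,000: Eamon takes £47,000; Jarrah's £47,000 share passes to Jarrah's issue; Jovan's £47,000 share passes to Jovan's issue.
Jarrah's share (£47,000) is divided into 2 shares of £23,500: Rashid and Benedek each take £23,500.
Jovan's share (£47,000) is divided into 2 shares of £23,500: Ulric and Nkechi each take £23,500.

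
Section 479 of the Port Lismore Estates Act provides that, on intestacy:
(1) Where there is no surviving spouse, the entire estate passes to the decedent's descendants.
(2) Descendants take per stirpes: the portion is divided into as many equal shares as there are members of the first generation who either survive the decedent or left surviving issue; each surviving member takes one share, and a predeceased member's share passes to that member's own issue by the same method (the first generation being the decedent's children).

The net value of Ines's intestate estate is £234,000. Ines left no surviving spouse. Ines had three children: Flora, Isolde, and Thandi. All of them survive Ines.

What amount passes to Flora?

Flora receives £78,000.

The entire £234,000 passes to the descendants.
That amount (£234,000) is divided into 3 shares of £78,000: Flora, Isolde, and Thandi each take £78,000.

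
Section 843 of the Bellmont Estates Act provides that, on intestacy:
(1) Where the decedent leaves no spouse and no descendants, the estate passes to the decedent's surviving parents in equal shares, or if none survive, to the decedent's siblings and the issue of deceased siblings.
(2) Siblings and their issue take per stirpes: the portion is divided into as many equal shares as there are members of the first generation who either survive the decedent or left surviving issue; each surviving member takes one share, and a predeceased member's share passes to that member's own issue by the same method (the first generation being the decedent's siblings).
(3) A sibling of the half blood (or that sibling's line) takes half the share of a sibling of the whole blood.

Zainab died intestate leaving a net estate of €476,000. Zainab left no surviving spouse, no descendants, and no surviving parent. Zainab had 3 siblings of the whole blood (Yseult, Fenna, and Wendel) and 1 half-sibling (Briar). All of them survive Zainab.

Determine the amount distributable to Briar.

Briar receives €68,000.

The entire €476,000 passes to the siblings and their issue.
Counting each half-blood sibling's line as half a unit, there are 7/2 units in €476,000, so one unit is €136,000. Whole-blood lines (Yseult, Fenna, and Wendel) take €136,000 each; half-blood lines (Briar) take €68,000 each.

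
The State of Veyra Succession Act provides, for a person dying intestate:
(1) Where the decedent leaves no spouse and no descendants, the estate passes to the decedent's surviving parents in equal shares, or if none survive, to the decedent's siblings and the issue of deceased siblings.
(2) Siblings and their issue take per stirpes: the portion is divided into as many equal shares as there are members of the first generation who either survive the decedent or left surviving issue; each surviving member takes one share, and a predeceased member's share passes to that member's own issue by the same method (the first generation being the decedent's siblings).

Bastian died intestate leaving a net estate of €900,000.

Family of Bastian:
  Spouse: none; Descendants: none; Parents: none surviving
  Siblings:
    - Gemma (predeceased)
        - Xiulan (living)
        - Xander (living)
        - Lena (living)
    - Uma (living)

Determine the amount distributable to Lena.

The entire €900,000 passes to the siblings and their issue.
That amount (€900,000) is divided into 2 shares of €450,000: Uma takes €450,000; Gemma's €450,000 share passes to Gemma's issue.
Gemma's share (€450,000) is divided into 3 shares of €150,000: Xiulan, Xander, and Lena each take €150,000.

Lena receives €150,000.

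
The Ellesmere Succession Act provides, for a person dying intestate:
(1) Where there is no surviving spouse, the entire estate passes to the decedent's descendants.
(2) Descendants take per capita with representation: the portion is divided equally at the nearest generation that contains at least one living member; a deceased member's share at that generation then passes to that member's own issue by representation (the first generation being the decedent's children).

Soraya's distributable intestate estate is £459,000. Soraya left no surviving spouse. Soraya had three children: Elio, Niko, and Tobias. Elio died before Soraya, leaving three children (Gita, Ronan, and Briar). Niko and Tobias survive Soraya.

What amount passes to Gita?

The entire £459,000 passes to the descendants.
That amount (£459,000) is divided into 3 shares of £153,000: Niko and Tobias each take £153,000; Elio's £153,000 share passes to Elio's issue.
Elio's share (£153,000) is divided into 3 shares of £51,000: Gita, Ronan, and Briar each take £51,000.

Gita receives £51,000.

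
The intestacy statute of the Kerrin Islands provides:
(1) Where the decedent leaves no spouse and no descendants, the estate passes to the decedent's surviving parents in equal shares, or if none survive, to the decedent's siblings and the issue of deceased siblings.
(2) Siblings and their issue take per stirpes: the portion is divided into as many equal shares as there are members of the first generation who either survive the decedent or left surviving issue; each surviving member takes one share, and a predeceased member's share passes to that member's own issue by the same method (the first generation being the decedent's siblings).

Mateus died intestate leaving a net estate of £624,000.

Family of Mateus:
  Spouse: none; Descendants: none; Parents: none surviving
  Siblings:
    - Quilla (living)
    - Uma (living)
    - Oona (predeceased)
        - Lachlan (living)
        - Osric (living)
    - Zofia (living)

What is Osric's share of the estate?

Osric receives £78,000.

The entire £624,000 passes to the siblings and their issue.
That amount (£624,000) is divided into 4 shares of £156,000: Quilla, Uma, and Zofia each take £156,000; Oona's £156,000 share passes to Oona's issue.
Oona's share (£156,000) is divided into 2 shares of £78,000: Lachlan and Osric each take £78,000.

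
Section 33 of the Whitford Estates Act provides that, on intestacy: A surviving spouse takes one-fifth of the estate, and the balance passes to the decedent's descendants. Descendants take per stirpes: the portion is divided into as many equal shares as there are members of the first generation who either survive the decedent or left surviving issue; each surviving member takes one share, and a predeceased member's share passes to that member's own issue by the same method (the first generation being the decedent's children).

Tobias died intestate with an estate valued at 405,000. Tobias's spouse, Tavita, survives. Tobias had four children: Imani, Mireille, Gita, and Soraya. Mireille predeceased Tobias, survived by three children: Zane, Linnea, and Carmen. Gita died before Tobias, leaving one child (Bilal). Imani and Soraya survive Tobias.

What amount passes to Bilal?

Tavita takes one-fifth of 405,000 = 81,000. The remaining 324,000 passes to the descendants.
The descendants' portion (324,000) is divided into 4 shares of 81,000: Imani and Soraya each take 81,000; Mireille's 81,000 share passes to Mireille's issue; Gita's 81,000 share passes to Gita's issue.
Mireille's share (81,000) is divided into 3 shares of 27,000: Zane, Linnea, and Carmen each take 27,000.
Gita's share (81,000) passes entirely to Bilal.

Bilal receives 81,000.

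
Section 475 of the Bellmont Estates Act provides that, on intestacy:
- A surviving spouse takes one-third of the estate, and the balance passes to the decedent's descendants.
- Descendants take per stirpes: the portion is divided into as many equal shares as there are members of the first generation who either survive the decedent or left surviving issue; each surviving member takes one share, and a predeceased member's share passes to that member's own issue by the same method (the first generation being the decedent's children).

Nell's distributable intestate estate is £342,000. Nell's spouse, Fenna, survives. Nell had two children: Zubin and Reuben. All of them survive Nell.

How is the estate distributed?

Fenna: £114,000; Zubin: £114,000; Reuben: £114,000

Fenna takes one-third of £342,000 = £114,000. The remaining £228,000 passes to the descendants.
The descendants' portion (£228,000) is divided into 2 shares of £114,000: Zubin and Reuben each take £114,000.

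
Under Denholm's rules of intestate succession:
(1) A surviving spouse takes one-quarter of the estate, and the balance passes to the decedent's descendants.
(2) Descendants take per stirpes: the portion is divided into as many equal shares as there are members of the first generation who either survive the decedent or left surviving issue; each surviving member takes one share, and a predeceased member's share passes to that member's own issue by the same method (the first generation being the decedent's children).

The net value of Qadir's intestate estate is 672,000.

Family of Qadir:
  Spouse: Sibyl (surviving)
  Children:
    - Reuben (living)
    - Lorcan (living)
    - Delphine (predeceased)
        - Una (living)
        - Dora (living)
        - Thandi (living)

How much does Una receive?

Sibyl takes one-quarter of 672,000 = 168,000. The remaining 504,000 passes to the descendants.
The descendants' portion (504,000) is divided into 3 shares of 168,000: Reuben and Lorcan each take 168,000; Delphine's 168,000 share passes to Delphine's issue.
Delphine's share (168,000) is divided into 3 shares of 56,000: Una, Dora, and Thandi each take 56,000.

Una receives 56,000.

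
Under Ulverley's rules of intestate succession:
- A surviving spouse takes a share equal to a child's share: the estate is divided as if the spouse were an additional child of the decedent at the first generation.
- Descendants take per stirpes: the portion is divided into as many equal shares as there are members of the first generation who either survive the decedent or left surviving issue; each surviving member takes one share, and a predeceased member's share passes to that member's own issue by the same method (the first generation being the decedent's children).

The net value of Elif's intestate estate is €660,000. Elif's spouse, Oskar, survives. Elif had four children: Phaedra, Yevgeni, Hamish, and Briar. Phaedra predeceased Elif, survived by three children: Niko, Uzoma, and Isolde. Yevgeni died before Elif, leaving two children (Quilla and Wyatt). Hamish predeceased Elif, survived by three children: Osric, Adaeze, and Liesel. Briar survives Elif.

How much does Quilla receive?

Quilla receives €66,000.

The spouse counts as an additional share at the children's level, so there are 5 primary shares of €132,000. Oskar takes one such share (€132,000).
The children's combined portion (€528,000) is divided into 4 shares of €132,000: Briar takes €132,000; Phaedra's €132,000 share passes to Phaedra's issue; Yevgeni's €132,000 share passes to Yevgeni's issue; Hamish's €132,000 share passes to Hamish's issue.
Phaedra's share (€132,000) is divided into 3 shares of €44,000: Niko, Uzoma, and Isolde each take €44,000.
Yevgeni's share (€132,000) is divided into 2 shares of €66,000: Quilla and Wyatt each take €66,000.
Hamish's share (€132,000) is divided into 3 shares of €44,000: Osric, Adaeze, and Liesel each take €44,000.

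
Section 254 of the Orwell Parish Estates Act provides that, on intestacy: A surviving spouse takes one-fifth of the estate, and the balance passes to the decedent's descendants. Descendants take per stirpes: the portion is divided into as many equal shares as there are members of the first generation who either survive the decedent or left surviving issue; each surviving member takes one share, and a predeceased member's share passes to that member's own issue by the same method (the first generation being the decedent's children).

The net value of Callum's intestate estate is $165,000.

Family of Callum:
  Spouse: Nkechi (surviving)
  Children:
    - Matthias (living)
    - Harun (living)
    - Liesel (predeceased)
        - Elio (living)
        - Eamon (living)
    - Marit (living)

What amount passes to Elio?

Elio receives $16,500.

Nkechi takes one-fifth of $165,000 = $33,000. The remaining $132,000 passes to the descendants.
The descendants' portion ($132,000) is divided into 4 shares of $33,000: Matthias, Harun, and Marit each take $33,000; Liesel's $33,000 share passes to Liesel's issue.
Liesel's share ($33,000) is divided into 2 shares of $16,500: Elio and Eamon each take $16,500.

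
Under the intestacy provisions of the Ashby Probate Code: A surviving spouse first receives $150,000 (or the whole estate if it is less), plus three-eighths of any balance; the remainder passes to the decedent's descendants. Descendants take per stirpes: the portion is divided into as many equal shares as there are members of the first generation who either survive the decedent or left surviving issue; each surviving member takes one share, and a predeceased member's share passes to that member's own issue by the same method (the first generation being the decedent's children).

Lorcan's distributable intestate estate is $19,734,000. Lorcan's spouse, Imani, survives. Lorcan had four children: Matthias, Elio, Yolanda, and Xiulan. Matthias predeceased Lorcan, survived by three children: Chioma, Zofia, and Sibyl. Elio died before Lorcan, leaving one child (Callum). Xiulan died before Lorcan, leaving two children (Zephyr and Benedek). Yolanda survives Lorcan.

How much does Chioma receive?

Chioma receives $1,020,000.

Imani first takes $150,000, leaving a balance of $19,584,000. Imani then takes three-eighths of the balance ($7,344,000), for a total of $7,494,000. The remaining $12,240,000 passes to the descendants.
The descendants' portion ($12,240,000) is divided into 4 shares of $3,060,000: Yolanda takes $3,060,000; Matthias's $3,060,000 share passes to Matthias's issue; Elio's $3,060,000 share passes to Elio's issue; Xiulan's $3,060,000 share passes to Xiulan's issue.
Matthias's share ($3,060,000) is divided into 3 shares of $1,020,000: Chioma, Zofia, and Sibyl each take $1,020,000.
Elio's share ($3,060,000) passes entirely to Callum.
Xiulan's share ($3,060,000) is divided into 2 shares of $1,530,000: Zephyr and Benedek each take $1,530,000.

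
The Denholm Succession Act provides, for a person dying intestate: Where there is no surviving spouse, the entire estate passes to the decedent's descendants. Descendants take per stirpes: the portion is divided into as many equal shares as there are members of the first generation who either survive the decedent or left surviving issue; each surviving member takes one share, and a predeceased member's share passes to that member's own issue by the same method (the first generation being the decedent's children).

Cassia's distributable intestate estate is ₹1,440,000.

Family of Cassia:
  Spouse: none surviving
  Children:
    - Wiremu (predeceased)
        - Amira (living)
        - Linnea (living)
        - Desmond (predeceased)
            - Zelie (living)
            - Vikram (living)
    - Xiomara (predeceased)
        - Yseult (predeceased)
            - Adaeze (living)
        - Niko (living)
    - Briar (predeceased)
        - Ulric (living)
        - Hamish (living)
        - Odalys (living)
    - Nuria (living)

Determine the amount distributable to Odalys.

The entire ₹1,440,000 passes to the descendants.
That amount (₹1,440,000) is divided into 4 shares of ₹360,000: Nuria takes ₹360,000; Wiremu's ₹360,000 share passes to Wiremu's issue; Xiomara's ₹360,000 share passes to Xiomara's issue; Briar's ₹360,000 share passes to Briar's issue.
Wiremu's share (₹360,000) is divided into 3 shares of ₹120,000: Amira and Linnea each take ₹120,000; Desmond's ₹120,000 share passes to Desmond's issue.
Desmond's share (₹120,000) is divided into 2 shares of ₹60,000: Zelie and Vikram each take ₹60,000.
Xiomara's share (₹360,000) is divided into 2 shares of ₹180,000: Niko takes ₹180,000; Yseult's ₹180,000 share passes to Yseult's issue.
Yseult's share (₹180,000) passes entirely to Adaeze.
Briar's share (₹360,000) is divided into 3 shares of ₹120,000: Ulric, Hamish, and Odalys each take ₹120,000.

Odalys receives ₹120,000.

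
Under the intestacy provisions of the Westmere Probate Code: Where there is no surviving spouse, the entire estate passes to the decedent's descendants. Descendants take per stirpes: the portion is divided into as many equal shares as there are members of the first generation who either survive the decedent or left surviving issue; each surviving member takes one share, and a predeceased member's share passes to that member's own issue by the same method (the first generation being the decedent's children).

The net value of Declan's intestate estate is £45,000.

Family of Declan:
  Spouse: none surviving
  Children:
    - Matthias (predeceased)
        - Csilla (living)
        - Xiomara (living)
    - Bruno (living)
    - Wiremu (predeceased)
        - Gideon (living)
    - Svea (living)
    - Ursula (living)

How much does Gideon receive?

The entire £45,000 passes to the descendants.
That amount (£45,000) is divided into 5 shares of £9,000: Bruno, Svea, and Ursula each take £9,000; Matthias's £9,000 share passes to Matthias's issue; Wiremu's £9,000 share passes to Wiremu's issue.
Matthias's share (£9,000) is divided into 2 shares of £4,500: Csilla and Xiomara each take £4,500.
Wiremu's share (£9,000) passes entirely to Gideon.

Gideon receives £9,000.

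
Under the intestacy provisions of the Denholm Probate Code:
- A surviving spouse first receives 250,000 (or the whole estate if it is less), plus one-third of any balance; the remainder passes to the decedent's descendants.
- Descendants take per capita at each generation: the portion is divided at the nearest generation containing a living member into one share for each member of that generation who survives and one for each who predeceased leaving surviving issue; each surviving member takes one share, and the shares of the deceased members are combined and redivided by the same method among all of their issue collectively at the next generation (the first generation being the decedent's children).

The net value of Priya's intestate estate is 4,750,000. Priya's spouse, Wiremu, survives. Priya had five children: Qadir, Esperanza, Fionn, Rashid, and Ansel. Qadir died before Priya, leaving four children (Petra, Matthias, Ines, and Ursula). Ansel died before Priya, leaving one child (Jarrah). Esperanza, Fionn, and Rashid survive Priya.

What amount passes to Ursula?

Ursula receives 240,000.

Wiremu first takes 250,000, leaving a balance of 4,500,000. Wiremu then takes one-third of the balance (1,500,000), for a total of 1,750,000. The remaining 3,000,000 passes to the descendants.
The descendants' portion (3,000,000) is divided at the children's generation into 5 shares of 600,000. Esperanza, Fionn, and Rashid each take 600,000. The 2 shares of the deceased (Qadir and Ansel) are combined into a pool of 1,200,000.
That pool (1,200,000) is divided at the grandchildren's generation equally among Petra, Matthias, Ines, Ursula, and Jarrah: 240,000 each.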